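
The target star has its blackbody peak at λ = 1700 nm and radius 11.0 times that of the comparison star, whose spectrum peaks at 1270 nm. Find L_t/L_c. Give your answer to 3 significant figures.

Wien's law gives T ∝ 1/λ_max, so T_t/T_c = λ_c/λ_t = 1270/1700 = 0.7471.
Then L ∝ R²T⁴ gives L_t/L_c = (11.0)² × (0.7471)⁴ = 121.0 × 0.3115 = 37.69.

37.7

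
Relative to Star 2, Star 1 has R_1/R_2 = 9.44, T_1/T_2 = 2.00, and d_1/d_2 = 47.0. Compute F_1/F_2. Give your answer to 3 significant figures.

0.645

L_1/L_2 = (R_1/R_2)²(T_1/T_2)⁴ = (9.44)² × (2.00)⁴ = 1426.
F_1/F_2 = (L_1/L_2)/(d_1/d_2)² = 1426 / (47.0)² = 0.6455.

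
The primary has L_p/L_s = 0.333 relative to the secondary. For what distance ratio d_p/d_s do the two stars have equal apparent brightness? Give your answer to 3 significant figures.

Equal flux requires L_p/d_p² = L_s/d_s², so d_p/d_s = √(L_p/L_s)
= √(0.333) = 0.5771.

0.577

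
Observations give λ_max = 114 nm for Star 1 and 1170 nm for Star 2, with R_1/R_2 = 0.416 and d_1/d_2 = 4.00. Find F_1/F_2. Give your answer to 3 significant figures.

Wien's law: T_1/T_2 = λ_2/λ_1 = 1170/114 = 10.26.
L_1/L_2 = (R_1/R_2)²(T_1/T_2)⁴ = (0.416)²(10.26)⁴ = 1920.
F_1/F_2 = (L_1/L_2)/(d_1/d_2)² = 1920/(4.00)² = 120.0.

120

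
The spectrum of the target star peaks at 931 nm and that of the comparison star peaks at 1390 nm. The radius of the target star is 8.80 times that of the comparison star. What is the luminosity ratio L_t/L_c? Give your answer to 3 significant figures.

Wien's law gives T ∝ 1/λ_max, so T_t/T_c = λ_c/λ_t = 1390/931 = 1.493.
Then L ∝ R²T⁴ gives L_t/L_c = (8.80)² × (1.493)⁴ = 77.44 × 4.969 = 384.8.

385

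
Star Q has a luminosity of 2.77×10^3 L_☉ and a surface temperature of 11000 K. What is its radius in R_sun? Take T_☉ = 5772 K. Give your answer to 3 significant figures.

14.5 R_sun

R/R_☉ = √(L/L_☉) / (T/T_☉)² = √(2.77×10^3) / (1.906)²
       = 52.63 / 3.632 = 14.49.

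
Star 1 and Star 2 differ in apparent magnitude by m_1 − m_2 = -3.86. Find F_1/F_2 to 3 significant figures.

F_1/F_2 = 10^(−(m_1 − m_2)/2.5) = 10^(3.86/2.5) = 10^1.544 = 34.99.

35.0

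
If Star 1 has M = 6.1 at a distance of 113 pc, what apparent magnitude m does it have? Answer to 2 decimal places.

m = M + 5 log₁₀(d/10 pc) = 6.1 + 5 log₁₀(113/10)
  = 6.1 + 5 × 1.053 = 6.1 + 5.27 = 11.37.

11.37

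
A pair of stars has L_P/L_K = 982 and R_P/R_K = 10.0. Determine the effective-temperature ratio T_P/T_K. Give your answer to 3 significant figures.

1.77

L ∝ R²T⁴ gives T ∝ (L/R²)^(1/4), so
T_P/T_K = (982 / 10.0²)^(1/4) = (9.820)^(1/4) = 1.770.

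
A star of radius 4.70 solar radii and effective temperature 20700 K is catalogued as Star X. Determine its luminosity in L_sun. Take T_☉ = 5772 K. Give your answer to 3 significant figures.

L/L_☉ = (R/R_☉)² (T/T_☉)⁴ = (4.70)² × (20700/5772)⁴
       = 22.09 × (3.586)⁴ = 22.09 × 165.4 = 3654.

3.65×10^3 L_sun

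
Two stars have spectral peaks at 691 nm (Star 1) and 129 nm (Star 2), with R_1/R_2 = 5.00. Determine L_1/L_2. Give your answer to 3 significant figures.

0.0304

Wien's law gives T ∝ 1/λ_max, so T_1/T_2 = λ_2/λ_1 = 129/691 = 0.1867.
Then L ∝ R²T⁴ gives L_1/L_2 = (5.00)² × (0.1867)⁴ = 25.00 × 0.001215 = 0.03037.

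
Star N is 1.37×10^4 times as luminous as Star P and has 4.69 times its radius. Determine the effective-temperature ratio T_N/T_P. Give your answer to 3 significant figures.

L ∝ R²T⁴ gives T ∝ (L/R²)^(1/4), so
T_N/T_P = (1.37×10^4 / 4.69²)^(1/4) = (622.8)^(1/4) = 4.996.

5.00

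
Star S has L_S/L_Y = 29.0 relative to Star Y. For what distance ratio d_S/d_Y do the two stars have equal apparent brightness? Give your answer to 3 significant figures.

5.39

Equal flux requires L_S/d_S² = L_Y/d_Y², so d_S/d_Y = √(L_S/L_Y)
= √(29.0) = 5.385.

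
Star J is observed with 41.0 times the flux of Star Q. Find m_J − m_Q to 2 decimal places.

m_J − m_Q = −2.5 log₁₀(F_J/F_Q) = −2.5 log₁₀(41.0) = −2.5 × (1.613) = -4.032.

-4.03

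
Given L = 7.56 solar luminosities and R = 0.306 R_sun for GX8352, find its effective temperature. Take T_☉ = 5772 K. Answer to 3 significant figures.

T/T_☉ = (L/L_☉)^(1/4) / (R/R_☉)^(1/2)
T = 5772 × (7.56)^(1/4) / √(0.306) = 5772 × 1.658 / 0.5532 = 1.730×10^4 K.

1.73×10^4 K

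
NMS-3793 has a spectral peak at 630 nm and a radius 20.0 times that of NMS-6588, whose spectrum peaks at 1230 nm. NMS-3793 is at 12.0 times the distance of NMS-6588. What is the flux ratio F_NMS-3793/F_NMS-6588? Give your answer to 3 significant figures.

Wien's law: T_NMS-3793/T_NMS-6588 = λ_NMS-6588/λ_NMS-3793 = 1230/630 = 1.952.
L_NMS-3793/L_NMS-6588 = (R_NMS-3793/R_NMS-6588)²(T_NMS-3793/T_NMS-6588)⁴ = (20.0)²(1.952)⁴ = 5812.
F_NMS-3793/F_NMS-6588 = (L_NMS-3793/L_NMS-6588)/(d_NMS-3793/d_NMS-6588)² = 5812/(12.0)² = 40.36.

40.4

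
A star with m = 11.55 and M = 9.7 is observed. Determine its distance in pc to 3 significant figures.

m − M = 5 log₁₀(d/10 pc)
11.55 − (9.7) = 1.85 = 5 log₁₀(d/10)
d = 10 × 10^(1.85/5) = 10 × 10^0.370 = 23.44 pc.

23.4 pc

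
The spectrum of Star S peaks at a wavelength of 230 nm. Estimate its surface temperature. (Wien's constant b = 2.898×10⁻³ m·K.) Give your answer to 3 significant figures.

1.26×10^4 K

T = b/λ_max = 2.898×10⁻³ / (230×10⁻⁹) = 1.260×10^4 K.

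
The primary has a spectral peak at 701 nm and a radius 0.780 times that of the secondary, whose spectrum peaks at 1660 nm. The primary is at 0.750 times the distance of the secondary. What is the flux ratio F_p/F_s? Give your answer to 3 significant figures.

Wien's law: T_p/T_s = λ_s/λ_p = 1660/701 = 2.368.
L_p/L_s = (R_p/R_s)²(T_p/T_s)⁴ = (0.780)²(2.368)⁴ = 19.13.
F_p/F_s = (L_p/L_s)/(d_p/d_s)² = 19.13/(0.750)² = 34.01.

34.0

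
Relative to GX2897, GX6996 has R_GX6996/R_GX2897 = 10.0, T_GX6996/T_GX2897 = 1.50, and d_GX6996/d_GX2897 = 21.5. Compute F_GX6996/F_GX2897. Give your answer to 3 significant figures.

L_GX6996/L_GX2897 = (R_GX6996/R_GX2897)²(T_GX6996/T_GX2897)⁴ = (10.0)² × (1.50)⁴ = 506.2.
F_GX6996/F_GX2897 = (L_GX6996/L_GX2897)/(d_GX6996/d_GX2897)² = 506.2 / (21.5)² = 1.095.

1.10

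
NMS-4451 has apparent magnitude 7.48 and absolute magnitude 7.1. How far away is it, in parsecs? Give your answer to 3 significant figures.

m − M = 5 log₁₀(d/10 pc)
7.48 − (7.1) = 0.38 = 5 log₁₀(d/10)
d = 10 × 10^(0.38/5) = 10 × 10^0.076 = 11.91 pc.

11.9 pc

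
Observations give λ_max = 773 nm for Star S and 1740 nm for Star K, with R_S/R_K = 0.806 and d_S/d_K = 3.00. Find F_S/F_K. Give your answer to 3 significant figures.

Wien's law: T_S/T_K = λ_K/λ_S = 1740/773 = 2.251.
L_S/L_K = (R_S/R_K)²(T_S/T_K)⁴ = (0.806)²(2.251)⁴ = 16.68.
F_S/F_K = (L_S/L_K)/(d_S/d_K)² = 16.68/(3.00)² = 1.853.

1.85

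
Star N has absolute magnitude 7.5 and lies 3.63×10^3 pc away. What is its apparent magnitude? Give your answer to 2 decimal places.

20.30

m = M + 5 log₁₀(d/10 pc) = 7.5 + 5 log₁₀(3.63×10^3/10)
  = 7.5 + 5 × 2.560 = 7.5 + 12.80 = 20.30.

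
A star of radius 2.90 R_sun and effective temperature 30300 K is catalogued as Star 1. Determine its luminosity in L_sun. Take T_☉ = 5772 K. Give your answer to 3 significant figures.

L/L_☉ = (R/R_☉)² (T/T_☉)⁴ = (2.90)² × (30300/5772)⁴
       = 8.410 × (5.249)⁴ = 8.410 × 759.4 = 6386.

6.39×10^3 L_sun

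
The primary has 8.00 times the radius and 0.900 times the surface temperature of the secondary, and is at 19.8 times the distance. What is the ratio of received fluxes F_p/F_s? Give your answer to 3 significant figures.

0.107

L_p/L_s = (R_p/R_s)²(T_p/T_s)⁴ = (8.00)² × (0.900)⁴ = 41.99.
F_p/F_s = (L_p/L_s)/(d_p/d_s)² = 41.99 / (19.8)² = 0.1071.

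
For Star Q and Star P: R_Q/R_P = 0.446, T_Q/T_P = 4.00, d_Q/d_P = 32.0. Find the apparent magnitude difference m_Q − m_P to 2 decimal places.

3.26

L_Q/L_P = (0.446)²(4.00)⁴ = 50.92.
F_Q/F_P = (L_Q/L_P)/(d_Q/d_P)² = 50.92/1024 = 0.04973.
m_Q − m_P = −2.5 log₁₀(0.04973) = 3.26.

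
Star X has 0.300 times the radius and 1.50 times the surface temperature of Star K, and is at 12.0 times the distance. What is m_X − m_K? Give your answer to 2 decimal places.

6.25

L_X/L_K = (0.300)²(1.50)⁴ = 0.4556.
F_X/F_K = (L_X/L_K)/(d_X/d_K)² = 0.4556/144.0 = 0.003164.
m_X − m_K = −2.5 log₁₀(0.003164) = 6.25.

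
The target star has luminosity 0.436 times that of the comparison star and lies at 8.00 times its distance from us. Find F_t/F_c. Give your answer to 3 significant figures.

F = L/(4πd²), so F_t/F_c = (L_t/L_c) / (d_t/d_c)²
= 0.436 / (8.00)² = 0.436 / 64.00 = 0.006812.

0.00681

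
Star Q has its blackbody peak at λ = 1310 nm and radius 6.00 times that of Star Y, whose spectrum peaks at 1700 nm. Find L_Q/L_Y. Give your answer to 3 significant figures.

102

Wien's law gives T ∝ 1/λ_max, so T_Q/T_Y = λ_Y/λ_Q = 1700/1310 = 1.298.
Then L ∝ R²T⁴ gives L_Q/L_Y = (6.00)² × (1.298)⁴ = 36.00 × 2.836 = 102.1.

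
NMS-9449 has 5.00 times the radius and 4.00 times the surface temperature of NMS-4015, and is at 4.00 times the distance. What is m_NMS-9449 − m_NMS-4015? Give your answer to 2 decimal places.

L_NMS-9449/L_NMS-4015 = (5.00)²(4.00)⁴ = 6400.
F_NMS-9449/F_NMS-4015 = (L_NMS-9449/L_NMS-4015)/(d_NMS-9449/d_NMS-4015)² = 6400/16.00 = 400.0.
m_NMS-9449 − m_NMS-4015 = −2.5 log₁₀(400.0) = -6.51.

-6.51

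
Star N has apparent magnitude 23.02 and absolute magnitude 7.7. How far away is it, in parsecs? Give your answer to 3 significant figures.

m − M = 5 log₁₀(d/10 pc)
23.02 − (7.7) = 15.32 = 5 log₁₀(d/10)
d = 10 × 10^(15.32/5) = 10 × 10^3.064 = 1.159×10^4 pc.

1.16×10^4 pc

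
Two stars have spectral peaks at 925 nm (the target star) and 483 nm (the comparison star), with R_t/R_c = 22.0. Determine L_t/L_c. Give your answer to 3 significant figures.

36.0

Wien's law gives T ∝ 1/λ_max, so T_t/T_c = λ_c/λ_t = 483/925 = 0.5222.
Then L ∝ R²T⁴ gives L_t/L_c = (22.0)² × (0.5222)⁴ = 484.0 × 0.07434 = 35.98.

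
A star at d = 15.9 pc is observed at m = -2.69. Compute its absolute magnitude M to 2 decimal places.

-3.70

M = m − 5 log₁₀(d/10 pc) = -2.69 − 5 log₁₀(15.9/10)
  = -2.69 − 5 × 0.201 = -2.69 − 1.01 = -3.70.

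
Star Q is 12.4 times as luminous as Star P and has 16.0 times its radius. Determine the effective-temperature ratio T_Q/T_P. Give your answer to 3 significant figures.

0.469

L ∝ R²T⁴ gives T ∝ (L/R²)^(1/4), so
T_Q/T_P = (12.4 / 16.0²)^(1/4) = (0.04844)^(1/4) = 0.4691.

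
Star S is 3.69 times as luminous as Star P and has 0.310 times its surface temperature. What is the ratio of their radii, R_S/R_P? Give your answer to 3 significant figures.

20.0

L ∝ R²T⁴ gives R ∝ √L / T², so
R_S/R_P = √(3.69) / (0.310)² = 1.921 / 0.09610 = 19.99.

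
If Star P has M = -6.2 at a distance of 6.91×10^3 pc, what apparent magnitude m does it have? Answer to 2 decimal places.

8.00

m = M + 5 log₁₀(d/10 pc) = -6.2 + 5 log₁₀(6.91×10^3/10)
  = -6.2 + 5 × 2.839 = -6.2 + 14.20 = 8.00.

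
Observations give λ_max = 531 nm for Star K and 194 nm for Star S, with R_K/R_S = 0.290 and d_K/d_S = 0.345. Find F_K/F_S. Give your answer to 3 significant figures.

0.0126

Wien's law: T_K/T_S = λ_S/λ_K = 194/531 = 0.3653.
L_K/L_S = (R_K/R_S)²(T_K/T_S)⁴ = (0.290)²(0.3653)⁴ = 0.001498.
F_K/F_S = (L_K/L_S)/(d_K/d_S)² = 0.001498/(0.345)² = 0.01259.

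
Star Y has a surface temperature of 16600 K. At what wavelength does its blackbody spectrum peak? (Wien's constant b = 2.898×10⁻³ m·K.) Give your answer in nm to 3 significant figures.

175 nm

λ_max = b/T = 2.898×10⁻³ / 16600 = 1.75×10^-7 m = 174.6 nm.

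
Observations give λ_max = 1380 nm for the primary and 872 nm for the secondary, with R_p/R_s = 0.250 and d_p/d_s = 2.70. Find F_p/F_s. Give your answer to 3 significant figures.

0.00137

Wien's law: T_p/T_s = λ_s/λ_p = 872/1380 = 0.6319.
L_p/L_s = (R_p/R_s)²(T_p/T_s)⁴ = (0.250)²(0.6319)⁴ = 0.009964.
F_p/F_s = (L_p/L_s)/(d_p/d_s)² = 0.009964/(2.70)² = 0.001367.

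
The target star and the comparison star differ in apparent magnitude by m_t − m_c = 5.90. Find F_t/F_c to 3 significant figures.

0.00437

F_t/F_c = 10^(−(m_t − m_c)/2.5) = 10^(-5.90/2.5) = 10^-2.360 = 0.004365.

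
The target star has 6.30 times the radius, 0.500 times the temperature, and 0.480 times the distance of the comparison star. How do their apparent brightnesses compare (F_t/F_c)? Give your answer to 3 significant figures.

L_t/L_c = (R_t/R_c)²(T_t/T_c)⁴ = (6.30)² × (0.500)⁴ = 2.481.
F_t/F_c = (L_t/L_c)/(d_t/d_c)² = 2.481 / (0.480)² = 10.77.

10.8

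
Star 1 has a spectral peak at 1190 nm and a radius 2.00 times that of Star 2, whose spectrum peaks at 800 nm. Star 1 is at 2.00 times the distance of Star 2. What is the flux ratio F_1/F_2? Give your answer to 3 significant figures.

Wien's law: T_1/T_2 = λ_2/λ_1 = 800/1190 = 0.6723.
L_1/L_2 = (R_1/R_2)²(T_1/T_2)⁴ = (2.00)²(0.6723)⁴ = 0.8170.
F_1/F_2 = (L_1/L_2)/(d_1/d_2)² = 0.8170/(2.00)² = 0.2043.

0.204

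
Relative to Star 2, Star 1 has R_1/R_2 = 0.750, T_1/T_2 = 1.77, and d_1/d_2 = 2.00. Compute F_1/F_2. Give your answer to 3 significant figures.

1.38

L_1/L_2 = (R_1/R_2)²(T_1/T_2)⁴ = (0.750)² × (1.77)⁴ = 5.521.
F_1/F_2 = (L_1/L_2)/(d_1/d_2)² = 5.521 / (2.00)² = 1.380.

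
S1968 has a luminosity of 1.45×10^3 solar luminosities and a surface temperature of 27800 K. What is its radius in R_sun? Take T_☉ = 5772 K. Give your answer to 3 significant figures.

R/R_☉ = √(L/L_☉) / (T/T_☉)² = √(1.45×10^3) / (4.816)²
       = 38.08 / 23.20 = 1.642.

1.64 R_sun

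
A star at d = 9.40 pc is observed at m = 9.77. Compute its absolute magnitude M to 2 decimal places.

M = m − 5 log₁₀(d/10 pc) = 9.77 − 5 log₁₀(9.40/10)
  = 9.77 − 5 × -0.027 = 9.77 − -0.13 = 9.90.

9.90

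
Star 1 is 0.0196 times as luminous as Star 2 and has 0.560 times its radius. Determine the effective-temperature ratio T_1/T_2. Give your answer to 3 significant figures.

L ∝ R²T⁴ gives T ∝ (L/R²)^(1/4), so
T_1/T_2 = (0.0196 / 0.560²)^(1/4) = (0.06250)^(1/4) = 0.5000.

0.500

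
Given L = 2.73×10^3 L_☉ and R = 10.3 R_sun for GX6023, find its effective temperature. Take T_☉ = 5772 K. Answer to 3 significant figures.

1.30×10^4 K

T/T_☉ = (L/L_☉)^(1/4) / (R/R_☉)^(1/2)
T = 5772 × (2.73×10^3)^(1/4) / √(10.3) = 5772 × 7.228 / 3.209 = 1.300×10^4 K.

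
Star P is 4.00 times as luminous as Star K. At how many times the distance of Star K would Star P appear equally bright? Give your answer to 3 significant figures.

Equal flux requires L_P/d_P² = L_K/d_K², so d_P/d_K = √(L_P/L_K)
= √(4.00) = 2.000.

2.00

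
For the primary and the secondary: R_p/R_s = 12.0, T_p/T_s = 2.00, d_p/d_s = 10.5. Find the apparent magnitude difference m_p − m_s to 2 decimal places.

-3.30

L_p/L_s = (12.0)²(2.00)⁴ = 2304.
F_p/F_s = (L_p/L_s)/(d_p/d_s)² = 2304/110.2 = 20.90.
m_p − m_s = −2.5 log₁₀(20.90) = -3.30.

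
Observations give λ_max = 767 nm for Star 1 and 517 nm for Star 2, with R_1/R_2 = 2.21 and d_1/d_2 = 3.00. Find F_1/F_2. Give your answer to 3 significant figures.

0.112

Wien's law: T_1/T_2 = λ_2/λ_1 = 517/767 = 0.6741.
L_1/L_2 = (R_1/R_2)²(T_1/T_2)⁴ = (2.21)²(0.6741)⁴ = 1.008.
F_1/F_2 = (L_1/L_2)/(d_1/d_2)² = 1.008/(3.00)² = 0.1120.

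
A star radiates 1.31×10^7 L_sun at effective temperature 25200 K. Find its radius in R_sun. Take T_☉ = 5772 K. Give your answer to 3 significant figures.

R/R_☉ = √(L/L_☉) / (T/T_☉)² = √(1.31×10^7) / (4.366)²
       = 3619 / 19.06 = 189.9.

190 R_sun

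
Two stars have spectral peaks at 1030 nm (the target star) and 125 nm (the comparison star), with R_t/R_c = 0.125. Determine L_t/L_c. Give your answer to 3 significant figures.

3.39×10^-6

Wien's law gives T ∝ 1/λ_max, so T_t/T_c = λ_c/λ_t = 125/1030 = 0.1214.
Then L ∝ R²T⁴ gives L_t/L_c = (0.125)² × (0.1214)⁴ = 0.01562 × 2.169×10^-4 = 3.389×10^-6.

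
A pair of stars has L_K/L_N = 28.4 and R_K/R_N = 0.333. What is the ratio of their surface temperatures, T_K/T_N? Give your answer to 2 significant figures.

4.0

L ∝ R²T⁴ gives T ∝ (L/R²)^(1/4), so
T_K/T_N = (28.4 / 0.333²)^(1/4) = (256.1)^(1/4) = 4.000.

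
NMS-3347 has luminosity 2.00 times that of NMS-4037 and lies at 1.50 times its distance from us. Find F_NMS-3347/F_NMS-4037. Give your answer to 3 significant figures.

F = L/(4πd²), so F_NMS-3347/F_NMS-4037 = (L_NMS-3347/L_NMS-4037) / (d_NMS-3347/d_NMS-4037)²
= 2.00 / (1.50)² = 2.00 / 2.250 = 0.8889.

0.889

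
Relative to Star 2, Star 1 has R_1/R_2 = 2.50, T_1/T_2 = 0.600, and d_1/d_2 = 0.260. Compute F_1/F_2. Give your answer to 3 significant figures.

12.0

L_1/L_2 = (R_1/R_2)²(T_1/T_2)⁴ = (2.50)² × (0.600)⁴ = 0.8100.
F_1/F_2 = (L_1/L_2)/(d_1/d_2)² = 0.8100 / (0.260)² = 11.98.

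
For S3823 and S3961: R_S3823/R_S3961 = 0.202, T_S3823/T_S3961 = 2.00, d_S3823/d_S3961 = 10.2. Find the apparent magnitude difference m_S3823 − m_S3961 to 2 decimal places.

5.51

L_S3823/L_S3961 = (0.202)²(2.00)⁴ = 0.6529.
F_S3823/F_S3961 = (L_S3823/L_S3961)/(d_S3823/d_S3961)² = 0.6529/104.0 = 0.006275.
m_S3823 − m_S3961 = −2.5 log₁₀(0.006275) = 5.51.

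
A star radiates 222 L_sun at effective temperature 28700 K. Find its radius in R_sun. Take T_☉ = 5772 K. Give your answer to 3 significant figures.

0.603 R_sun

R/R_☉ = √(L/L_☉) / (T/T_☉)² = √(222) / (4.972)²
       = 14.90 / 24.72 = 0.6027.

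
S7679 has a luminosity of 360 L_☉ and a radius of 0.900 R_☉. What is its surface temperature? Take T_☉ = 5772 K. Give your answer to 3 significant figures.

T/T_☉ = (L/L_☉)^(1/4) / (R/R_☉)^(1/2)
T = 5772 × (360)^(1/4) / √(0.900) = 5772 × 4.356 / 0.9487 = 2.650×10^4 K.

2.65×10^4 K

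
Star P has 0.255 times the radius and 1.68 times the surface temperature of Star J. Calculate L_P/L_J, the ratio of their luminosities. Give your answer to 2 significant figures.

0.52

From the Stefan–Boltzmann law, L ∝ R²T⁴, so
L_P/L_J = (R_P/R_J)² (T_P/T_J)⁴ = (0.255)² × (1.68)⁴ = 0.06502 × 7.966 = 0.5180.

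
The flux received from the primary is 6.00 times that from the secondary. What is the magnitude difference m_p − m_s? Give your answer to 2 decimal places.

m_p − m_s = −2.5 log₁₀(F_p/F_s) = −2.5 log₁₀(6.00) = −2.5 × (0.778) = -1.945.

-1.95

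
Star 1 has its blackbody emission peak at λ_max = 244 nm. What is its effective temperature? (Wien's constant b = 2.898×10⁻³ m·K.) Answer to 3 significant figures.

1.19×10^4 K

T = b/λ_max = 2.898×10⁻³ / (244×10⁻⁹) = 1.188×10^4 K.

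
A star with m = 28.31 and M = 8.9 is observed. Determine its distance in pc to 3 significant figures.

7.62×10^4 pc

m − M = 5 log₁₀(d/10 pc)
28.31 − (8.9) = 19.41 = 5 log₁₀(d/10)
d = 10 × 10^(19.41/5) = 10 × 10^3.882 = 7.621×10^4 pc.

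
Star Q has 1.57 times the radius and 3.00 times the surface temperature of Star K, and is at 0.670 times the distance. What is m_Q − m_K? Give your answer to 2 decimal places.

-6.62

L_Q/L_K = (1.57)²(3.00)⁴ = 199.7.
F_Q/F_K = (L_Q/L_K)/(d_Q/d_K)² = 199.7/0.4489 = 444.8.
m_Q − m_K = −2.5 log₁₀(444.8) = -6.62.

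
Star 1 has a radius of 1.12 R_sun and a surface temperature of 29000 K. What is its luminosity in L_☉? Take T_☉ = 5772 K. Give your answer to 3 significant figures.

L/L_☉ = (R/R_☉)² (T/T_☉)⁴ = (1.12)² × (29000/5772)⁴
       = 1.254 × (5.024)⁴ = 1.254 × 637.2 = 799.3.

799 L_☉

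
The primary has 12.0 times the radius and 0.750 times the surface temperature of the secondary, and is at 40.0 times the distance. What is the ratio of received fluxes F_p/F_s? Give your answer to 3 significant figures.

L_p/L_s = (R_p/R_s)²(T_p/T_s)⁴ = (12.0)² × (0.750)⁴ = 45.56.
F_p/F_s = (L_p/L_s)/(d_p/d_s)² = 45.56 / (40.0)² = 0.02848.

0.0285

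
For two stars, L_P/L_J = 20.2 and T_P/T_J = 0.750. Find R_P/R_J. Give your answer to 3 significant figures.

L ∝ R²T⁴ gives R ∝ √L / T², so
R_P/R_J = √(20.2) / (0.750)² = 4.494 / 0.5625 = 7.990.

7.99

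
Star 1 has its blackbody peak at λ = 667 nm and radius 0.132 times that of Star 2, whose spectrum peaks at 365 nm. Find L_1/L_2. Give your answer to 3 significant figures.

Wien's law gives T ∝ 1/λ_max, so T_1/T_2 = λ_2/λ_1 = 365/667 = 0.5472.
Then L ∝ R²T⁴ gives L_1/L_2 = (0.132)² × (0.5472)⁴ = 0.01742 × 0.08967 = 0.001562.

0.00156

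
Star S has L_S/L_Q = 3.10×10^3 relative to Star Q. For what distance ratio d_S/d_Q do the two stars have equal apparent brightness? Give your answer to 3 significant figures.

Equal flux requires L_S/d_S² = L_Q/d_Q², so d_S/d_Q = √(L_S/L_Q)
= √(3.10×10^3) = 55.68.

55.7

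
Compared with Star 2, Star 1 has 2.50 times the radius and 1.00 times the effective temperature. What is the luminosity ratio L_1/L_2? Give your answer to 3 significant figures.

From the Stefan–Boltzmann law, L ∝ R²T⁴, so
L_1/L_2 = (R_1/R_2)² (T_1/T_2)⁴ = (2.50)² × (1.00)⁴ = 6.250 × 1.000 = 6.250.

6.25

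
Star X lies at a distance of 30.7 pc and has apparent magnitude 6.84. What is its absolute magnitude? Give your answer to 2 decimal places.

M = m − 5 log₁₀(d/10 pc) = 6.84 − 5 log₁₀(30.7/10)
  = 6.84 − 5 × 0.487 = 6.84 − 2.44 = 4.40.

4.40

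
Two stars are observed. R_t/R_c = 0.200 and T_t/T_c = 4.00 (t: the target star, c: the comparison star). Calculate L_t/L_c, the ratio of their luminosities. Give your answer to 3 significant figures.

From the Stefan–Boltzmann law, L ∝ R²T⁴, so
L_t/L_c = (R_t/R_c)² (T_t/T_c)⁴ = (0.200)² × (4.00)⁴ = 0.04000 × 256.0 = 10.24.

10.2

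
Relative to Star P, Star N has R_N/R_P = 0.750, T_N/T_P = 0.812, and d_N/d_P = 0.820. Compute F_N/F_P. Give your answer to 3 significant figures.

0.364

L_N/L_P = (R_N/R_P)²(T_N/T_P)⁴ = (0.750)² × (0.812)⁴ = 0.2445.
F_N/F_P = (L_N/L_P)/(d_N/d_P)² = 0.2445 / (0.820)² = 0.3637.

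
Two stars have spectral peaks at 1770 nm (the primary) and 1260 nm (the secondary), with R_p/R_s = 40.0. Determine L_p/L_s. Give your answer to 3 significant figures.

411

Wien's law gives T ∝ 1/λ_max, so T_p/T_s = λ_s/λ_p = 1260/1770 = 0.7119.
Then L ∝ R²T⁴ gives L_p/L_s = (40.0)² × (0.7119)⁴ = 1600 × 0.2568 = 410.9.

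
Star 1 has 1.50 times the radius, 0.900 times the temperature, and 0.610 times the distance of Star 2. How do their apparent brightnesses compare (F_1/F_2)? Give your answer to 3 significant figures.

L_1/L_2 = (R_1/R_2)²(T_1/T_2)⁴ = (1.50)² × (0.900)⁴ = 1.476.
F_1/F_2 = (L_1/L_2)/(d_1/d_2)² = 1.476 / (0.610)² = 3.967.

3.97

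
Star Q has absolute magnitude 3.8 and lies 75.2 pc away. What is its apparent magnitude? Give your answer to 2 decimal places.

m = M + 5 log₁₀(d/10 pc) = 3.8 + 5 log₁₀(75.2/10)
  = 3.8 + 5 × 0.876 = 3.8 + 4.38 = 8.18.

8.18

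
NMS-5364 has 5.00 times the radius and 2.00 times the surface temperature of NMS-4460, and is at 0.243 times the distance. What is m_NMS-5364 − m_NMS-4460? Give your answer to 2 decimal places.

-9.58

L_NMS-5364/L_NMS-4460 = (5.00)²(2.00)⁴ = 400.0.
F_NMS-5364/F_NMS-4460 = (L_NMS-5364/L_NMS-4460)/(d_NMS-5364/d_NMS-4460)² = 400.0/0.05905 = 6774.
m_NMS-5364 − m_NMS-4460 = −2.5 log₁₀(6774) = -9.58.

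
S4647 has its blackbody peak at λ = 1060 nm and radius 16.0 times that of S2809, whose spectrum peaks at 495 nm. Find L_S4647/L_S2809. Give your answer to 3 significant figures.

12.2

Wien's law gives T ∝ 1/λ_max, so T_S4647/T_S2809 = λ_S2809/λ_S4647 = 495/1060 = 0.4670.
Then L ∝ R²T⁴ gives L_S4647/L_S2809 = (16.0)² × (0.4670)⁴ = 256.0 × 0.04756 = 12.17.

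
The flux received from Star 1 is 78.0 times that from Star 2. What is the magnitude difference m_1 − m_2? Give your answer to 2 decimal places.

m_1 − m_2 = −2.5 log₁₀(F_1/F_2) = −2.5 log₁₀(78.0) = −2.5 × (1.892) = -4.730.

-4.73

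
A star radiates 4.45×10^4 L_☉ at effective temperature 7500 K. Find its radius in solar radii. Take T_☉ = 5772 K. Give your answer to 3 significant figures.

125 solar radii

R/R_☉ = √(L/L_☉) / (T/T_☉)² = √(4.45×10^4) / (1.299)²
       = 211.0 / 1.688 = 124.9.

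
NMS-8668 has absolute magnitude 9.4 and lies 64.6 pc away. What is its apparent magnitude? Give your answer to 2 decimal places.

m = M + 5 log₁₀(d/10 pc) = 9.4 + 5 log₁₀(64.6/10)
  = 9.4 + 5 × 0.810 = 9.4 + 4.05 = 13.45.

13.45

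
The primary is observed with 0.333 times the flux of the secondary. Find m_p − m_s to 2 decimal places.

m_p − m_s = −2.5 log₁₀(F_p/F_s) = −2.5 log₁₀(0.333) = −2.5 × (-0.478) = 1.194.

1.19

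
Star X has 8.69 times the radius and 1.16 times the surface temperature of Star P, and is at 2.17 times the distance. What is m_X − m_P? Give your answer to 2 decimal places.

L_X/L_P = (8.69)²(1.16)⁴ = 136.7.
F_X/F_P = (L_X/L_P)/(d_X/d_P)² = 136.7/4.709 = 29.04.
m_X − m_P = −2.5 log₁₀(29.04) = -3.66.

-3.66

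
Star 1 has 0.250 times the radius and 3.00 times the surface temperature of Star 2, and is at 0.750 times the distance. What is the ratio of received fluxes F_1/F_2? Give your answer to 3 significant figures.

L_1/L_2 = (R_1/R_2)²(T_1/T_2)⁴ = (0.250)² × (3.00)⁴ = 5.062.
F_1/F_2 = (L_1/L_2)/(d_1/d_2)² = 5.062 / (0.750)² = 9.000.

9.00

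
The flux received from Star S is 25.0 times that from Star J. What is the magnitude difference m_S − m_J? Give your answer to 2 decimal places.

m_S − m_J = −2.5 log₁₀(F_S/F_J) = −2.5 log₁₀(25.0) = −2.5 × (1.398) = -3.495.

-3.49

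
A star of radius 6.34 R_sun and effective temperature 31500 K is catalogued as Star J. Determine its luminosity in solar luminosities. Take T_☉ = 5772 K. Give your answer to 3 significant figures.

3.57×10^4 solar luminosities

L/L_☉ = (R/R_☉)² (T/T_☉)⁴ = (6.34)² × (31500/5772)⁴
       = 40.20 × (5.457)⁴ = 40.20 × 887.0 = 3.565×10^4.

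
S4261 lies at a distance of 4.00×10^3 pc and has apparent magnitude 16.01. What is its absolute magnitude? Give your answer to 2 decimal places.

M = m − 5 log₁₀(d/10 pc) = 16.01 − 5 log₁₀(4.00×10^3/10)
  = 16.01 − 5 × 2.602 = 16.01 − 13.01 = 3.00.

3.00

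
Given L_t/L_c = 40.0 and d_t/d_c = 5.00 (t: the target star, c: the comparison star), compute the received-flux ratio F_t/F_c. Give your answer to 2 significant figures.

F = L/(4πd²), so F_t/F_c = (L_t/L_c) / (d_t/d_c)²
= 40.0 / (5.00)² = 40.0 / 25.00 = 1.600.

1.6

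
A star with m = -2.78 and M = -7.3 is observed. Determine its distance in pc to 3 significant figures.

m − M = 5 log₁₀(d/10 pc)
-2.78 − (-7.3) = 4.52 = 5 log₁₀(d/10)
d = 10 × 10^(4.52/5) = 10 × 10^0.904 = 80.17 pc.

80.2 pc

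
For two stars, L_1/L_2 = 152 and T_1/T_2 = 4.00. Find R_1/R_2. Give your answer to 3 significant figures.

L ∝ R²T⁴ gives R ∝ √L / T², so
R_1/R_2 = √(152) / (4.00)² = 12.33 / 16.00 = 0.7706.

0.771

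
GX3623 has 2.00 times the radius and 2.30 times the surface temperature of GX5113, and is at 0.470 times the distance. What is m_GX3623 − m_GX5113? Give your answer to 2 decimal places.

L_GX3623/L_GX5113 = (2.00)²(2.30)⁴ = 111.9.
F_GX3623/F_GX5113 = (L_GX3623/L_GX5113)/(d_GX3623/d_GX5113)² = 111.9/0.2209 = 506.7.
m_GX3623 − m_GX5113 = −2.5 log₁₀(506.7) = -6.76.

-6.76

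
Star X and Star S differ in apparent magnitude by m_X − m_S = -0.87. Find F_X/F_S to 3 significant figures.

F_X/F_S = 10^(−(m_X − m_S)/2.5) = 10^(0.87/2.5) = 10^0.348 = 2.228.

2.23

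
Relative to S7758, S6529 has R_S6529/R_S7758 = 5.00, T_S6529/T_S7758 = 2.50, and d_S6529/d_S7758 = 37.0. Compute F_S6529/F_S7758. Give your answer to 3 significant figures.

L_S6529/L_S7758 = (R_S6529/R_S7758)²(T_S6529/T_S7758)⁴ = (5.00)² × (2.50)⁴ = 976.6.
F_S6529/F_S7758 = (L_S6529/L_S7758)/(d_S6529/d_S7758)² = 976.6 / (37.0)² = 0.7133.

0.713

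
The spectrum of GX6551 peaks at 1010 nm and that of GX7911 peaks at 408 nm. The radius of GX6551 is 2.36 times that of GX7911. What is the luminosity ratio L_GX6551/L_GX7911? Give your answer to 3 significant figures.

Wien's law gives T ∝ 1/λ_max, so T_GX6551/T_GX7911 = λ_GX7911/λ_GX6551 = 408/1010 = 0.4040.
Then L ∝ R²T⁴ gives L_GX6551/L_GX7911 = (2.36)² × (0.4040)⁴ = 5.570 × 0.02663 = 0.1483.

0.148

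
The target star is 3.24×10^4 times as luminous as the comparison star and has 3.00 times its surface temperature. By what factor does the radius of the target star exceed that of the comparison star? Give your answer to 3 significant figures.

L ∝ R²T⁴ gives R ∝ √L / T², so
R_t/R_c = √(3.24×10^4) / (3.00)² = 180.0 / 9.000 = 20.00.

20.0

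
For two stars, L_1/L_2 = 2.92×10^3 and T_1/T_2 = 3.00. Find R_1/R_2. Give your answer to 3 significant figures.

L ∝ R²T⁴ gives R ∝ √L / T², so
R_1/R_2 = √(2.92×10^3) / (3.00)² = 54.04 / 9.000 = 6.004.

6.00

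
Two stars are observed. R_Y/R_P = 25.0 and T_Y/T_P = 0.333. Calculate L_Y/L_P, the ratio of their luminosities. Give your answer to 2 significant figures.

7.7

From the Stefan–Boltzmann law, L ∝ R²T⁴, so
L_Y/L_P = (R_Y/R_P)² (T_Y/T_P)⁴ = (25.0)² × (0.333)⁴ = 625.0 × 0.01230 = 7.685.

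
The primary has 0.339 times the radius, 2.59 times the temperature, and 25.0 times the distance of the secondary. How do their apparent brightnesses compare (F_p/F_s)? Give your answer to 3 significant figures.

0.00827

L_p/L_s = (R_p/R_s)²(T_p/T_s)⁴ = (0.339)² × (2.59)⁴ = 5.171.
F_p/F_s = (L_p/L_s)/(d_p/d_s)² = 5.171 / (25.0)² = 0.008274.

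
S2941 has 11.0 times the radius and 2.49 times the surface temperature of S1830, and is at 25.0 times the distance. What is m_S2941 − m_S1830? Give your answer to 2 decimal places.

-2.18

L_S2941/L_S1830 = (11.0)²(2.49)⁴ = 4651.
F_S2941/F_S1830 = (L_S2941/L_S1830)/(d_S2941/d_S1830)² = 4651/625.0 = 7.442.
m_S2941 − m_S1830 = −2.5 log₁₀(7.442) = -2.18.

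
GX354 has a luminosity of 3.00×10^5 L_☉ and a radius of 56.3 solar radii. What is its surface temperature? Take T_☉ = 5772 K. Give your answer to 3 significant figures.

1.80×10^4 K

T/T_☉ = (L/L_☉)^(1/4) / (R/R_☉)^(1/2)
T = 5772 × (3.00×10^5)^(1/4) / √(56.3) = 5772 × 23.40 / 7.503 = 1.800×10^4 K.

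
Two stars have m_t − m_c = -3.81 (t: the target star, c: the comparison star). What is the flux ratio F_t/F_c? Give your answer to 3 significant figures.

F_t/F_c = 10^(−(m_t − m_c)/2.5) = 10^(3.81/2.5) = 10^1.524 = 33.42.

33.4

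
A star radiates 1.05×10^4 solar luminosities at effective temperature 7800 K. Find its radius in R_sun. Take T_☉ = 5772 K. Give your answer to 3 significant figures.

56.1 R_sun

R/R_☉ = √(L/L_☉) / (T/T_☉)² = √(1.05×10^4) / (1.351)²
       = 102.5 / 1.826 = 56.11.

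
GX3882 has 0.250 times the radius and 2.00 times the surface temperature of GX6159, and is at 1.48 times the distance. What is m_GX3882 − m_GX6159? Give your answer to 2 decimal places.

L_GX3882/L_GX6159 = (0.250)²(2.00)⁴ = 1.000.
F_GX3882/F_GX6159 = (L_GX3882/L_GX6159)/(d_GX3882/d_GX6159)² = 1.000/2.190 = 0.4565.
m_GX3882 − m_GX6159 = −2.5 log₁₀(0.4565) = 0.85.

0.85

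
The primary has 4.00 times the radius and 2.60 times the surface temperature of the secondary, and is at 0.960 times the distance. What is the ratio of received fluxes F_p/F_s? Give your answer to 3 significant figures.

L_p/L_s = (R_p/R_s)²(T_p/T_s)⁴ = (4.00)² × (2.60)⁴ = 731.2.
F_p/F_s = (L_p/L_s)/(d_p/d_s)² = 731.2 / (0.960)² = 793.4.

793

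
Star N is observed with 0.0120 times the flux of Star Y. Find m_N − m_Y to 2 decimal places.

4.80

m_N − m_Y = −2.5 log₁₀(F_N/F_Y) = −2.5 log₁₀(0.0120) = −2.5 × (-1.921) = 4.802.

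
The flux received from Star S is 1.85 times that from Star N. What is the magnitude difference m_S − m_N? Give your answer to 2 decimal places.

m_S − m_N = −2.5 log₁₀(F_S/F_N) = −2.5 log₁₀(1.85) = −2.5 × (0.267) = -0.668.

-0.67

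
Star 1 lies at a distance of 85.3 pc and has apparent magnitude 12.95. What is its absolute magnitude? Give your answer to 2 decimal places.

M = m − 5 log₁₀(d/10 pc) = 12.95 − 5 log₁₀(85.3/10)
  = 12.95 − 5 × 0.931 = 12.95 − 4.65 = 8.30.

8.30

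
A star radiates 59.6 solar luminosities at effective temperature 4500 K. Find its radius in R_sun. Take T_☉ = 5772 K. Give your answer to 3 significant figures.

12.7 R_sun

R/R_☉ = √(L/L_☉) / (T/T_☉)² = √(59.6) / (0.7796)²
       = 7.720 / 0.6078 = 12.70.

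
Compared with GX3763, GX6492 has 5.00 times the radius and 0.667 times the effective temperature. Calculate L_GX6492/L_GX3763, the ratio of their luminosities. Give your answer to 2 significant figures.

From the Stefan–Boltzmann law, L ∝ R²T⁴, so
L_GX6492/L_GX3763 = (R_GX6492/R_GX3763)² (T_GX6492/T_GX3763)⁴ = (5.00)² × (0.667)⁴ = 25.00 × 0.1979 = 4.948.

4.9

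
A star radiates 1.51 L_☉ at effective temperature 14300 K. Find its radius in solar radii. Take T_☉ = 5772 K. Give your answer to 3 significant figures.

R/R_☉ = √(L/L_☉) / (T/T_☉)² = √(1.51) / (2.477)²
       = 1.229 / 6.138 = 0.2002.

0.200 solar radii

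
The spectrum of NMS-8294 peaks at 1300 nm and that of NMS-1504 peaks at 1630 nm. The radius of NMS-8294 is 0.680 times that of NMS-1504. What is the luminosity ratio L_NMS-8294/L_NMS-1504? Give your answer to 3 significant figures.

Wien's law gives T ∝ 1/λ_max, so T_NMS-8294/T_NMS-1504 = λ_NMS-1504/λ_NMS-8294 = 1630/1300 = 1.254.
Then L ∝ R²T⁴ gives L_NMS-8294/L_NMS-1504 = (0.680)² × (1.254)⁴ = 0.4624 × 2.472 = 1.143.

1.14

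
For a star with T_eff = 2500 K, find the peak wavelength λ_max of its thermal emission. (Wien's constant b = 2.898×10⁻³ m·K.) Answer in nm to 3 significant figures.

λ_max = b/T = 2.898×10⁻³ / 2500 = 1.16×10^-6 m = 1159 nm.

1.16×10^3 nm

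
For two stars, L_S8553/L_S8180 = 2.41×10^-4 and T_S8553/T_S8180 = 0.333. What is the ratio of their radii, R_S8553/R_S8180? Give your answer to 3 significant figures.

0.140

L ∝ R²T⁴ gives R ∝ √L / T², so
R_S8553/R_S8180 = √(2.41×10^-4) / (0.333)² = 0.01552 / 0.1109 = 0.1400.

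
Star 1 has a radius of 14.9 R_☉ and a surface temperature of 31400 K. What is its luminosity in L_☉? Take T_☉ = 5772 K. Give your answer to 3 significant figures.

L/L_☉ = (R/R_☉)² (T/T_☉)⁴ = (14.9)² × (31400/5772)⁴
       = 222.0 × (5.440)⁴ = 222.0 × 875.8 = 1.944×10^5.

1.94×10^5 L_☉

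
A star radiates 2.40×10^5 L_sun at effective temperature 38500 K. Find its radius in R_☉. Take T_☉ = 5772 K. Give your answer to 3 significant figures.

11.0 R_☉

R/R_☉ = √(L/L_☉) / (T/T_☉)² = √(2.40×10^5) / (6.670)²
       = 489.9 / 44.49 = 11.01.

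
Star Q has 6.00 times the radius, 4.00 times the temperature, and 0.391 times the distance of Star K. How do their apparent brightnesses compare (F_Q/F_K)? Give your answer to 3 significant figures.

L_Q/L_K = (R_Q/R_K)²(T_Q/T_K)⁴ = (6.00)² × (4.00)⁴ = 9216.
F_Q/F_K = (L_Q/L_K)/(d_Q/d_K)² = 9216 / (0.391)² = 6.028×10^4.

6.03×10^4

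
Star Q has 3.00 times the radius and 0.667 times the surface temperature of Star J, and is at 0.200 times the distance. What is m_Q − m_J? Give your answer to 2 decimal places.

-4.12

L_Q/L_J = (3.00)²(0.667)⁴ = 1.781.
F_Q/F_J = (L_Q/L_J)/(d_Q/d_J)² = 1.781/0.04000 = 44.53.
m_Q − m_J = −2.5 log₁₀(44.53) = -4.12.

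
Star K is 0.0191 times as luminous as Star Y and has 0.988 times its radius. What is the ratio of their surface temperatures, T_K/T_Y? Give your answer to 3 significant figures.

L ∝ R²T⁴ gives T ∝ (L/R²)^(1/4), so
T_K/T_Y = (0.0191 / 0.988²)^(1/4) = (0.01957)^(1/4) = 0.3740.

0.374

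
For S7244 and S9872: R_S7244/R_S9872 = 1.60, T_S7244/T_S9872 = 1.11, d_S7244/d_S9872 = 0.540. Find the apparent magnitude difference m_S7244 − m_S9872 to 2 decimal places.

-2.81

L_S7244/L_S9872 = (1.60)²(1.11)⁴ = 3.886.
F_S7244/F_S9872 = (L_S7244/L_S9872)/(d_S7244/d_S9872)² = 3.886/0.2916 = 13.33.
m_S7244 − m_S9872 = −2.5 log₁₀(13.33) = -2.81.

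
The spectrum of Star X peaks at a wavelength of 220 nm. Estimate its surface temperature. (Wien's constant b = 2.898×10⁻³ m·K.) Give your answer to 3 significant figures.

T = b/λ_max = 2.898×10⁻³ / (220×10⁻⁹) = 1.317×10^4 K.

1.32×10^4 K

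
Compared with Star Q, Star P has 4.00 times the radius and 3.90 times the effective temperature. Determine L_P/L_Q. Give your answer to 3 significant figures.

3.70×10^3

From the Stefan–Boltzmann law, L ∝ R²T⁴, so
L_P/L_Q = (R_P/R_Q)² (T_P/T_Q)⁴ = (4.00)² × (3.90)⁴ = 16.00 × 231.3 = 3702.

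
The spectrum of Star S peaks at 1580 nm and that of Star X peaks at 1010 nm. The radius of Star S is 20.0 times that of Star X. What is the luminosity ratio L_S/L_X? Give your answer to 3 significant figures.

66.8

Wien's law gives T ∝ 1/λ_max, so T_S/T_X = λ_X/λ_S = 1010/1580 = 0.6392.
Then L ∝ R²T⁴ gives L_S/L_X = (20.0)² × (0.6392)⁴ = 400.0 × 0.1670 = 66.79.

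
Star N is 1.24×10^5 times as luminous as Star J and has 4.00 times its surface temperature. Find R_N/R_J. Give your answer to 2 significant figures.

22

L ∝ R²T⁴ gives R ∝ √L / T², so
R_N/R_J = √(1.24×10^5) / (4.00)² = 352.1 / 16.00 = 22.01.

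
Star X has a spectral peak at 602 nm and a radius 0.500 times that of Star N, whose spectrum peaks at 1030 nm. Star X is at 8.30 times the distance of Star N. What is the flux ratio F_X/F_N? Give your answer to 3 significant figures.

Wien's law: T_X/T_N = λ_N/λ_X = 1030/602 = 1.711.
L_X/L_N = (R_X/R_N)²(T_X/T_N)⁴ = (0.500)²(1.711)⁴ = 2.142.
F_X/F_N = (L_X/L_N)/(d_X/d_N)² = 2.142/(8.30)² = 0.03110.

0.0311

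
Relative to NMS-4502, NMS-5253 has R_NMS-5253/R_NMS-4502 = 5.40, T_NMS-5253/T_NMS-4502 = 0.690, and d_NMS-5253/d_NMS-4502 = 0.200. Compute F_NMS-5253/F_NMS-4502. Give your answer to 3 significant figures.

L_NMS-5253/L_NMS-4502 = (R_NMS-5253/R_NMS-4502)²(T_NMS-5253/T_NMS-4502)⁴ = (5.40)² × (0.690)⁴ = 6.610.
F_NMS-5253/F_NMS-4502 = (L_NMS-5253/L_NMS-4502)/(d_NMS-5253/d_NMS-4502)² = 6.610 / (0.200)² = 165.2.

165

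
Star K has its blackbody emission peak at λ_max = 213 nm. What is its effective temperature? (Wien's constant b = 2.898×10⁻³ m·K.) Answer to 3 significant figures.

T = b/λ_max = 2.898×10⁻³ / (213×10⁻⁹) = 1.361×10^4 K.

1.36×10^4 K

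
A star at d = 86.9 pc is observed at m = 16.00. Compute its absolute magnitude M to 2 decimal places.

11.30

M = m − 5 log₁₀(d/10 pc) = 16.00 − 5 log₁₀(86.9/10)
  = 16.00 − 5 × 0.939 = 16.00 − 4.70 = 11.30.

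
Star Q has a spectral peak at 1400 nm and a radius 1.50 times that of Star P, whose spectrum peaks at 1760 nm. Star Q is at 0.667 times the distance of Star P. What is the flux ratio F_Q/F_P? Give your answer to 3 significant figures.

Wien's law: T_Q/T_P = λ_P/λ_Q = 1760/1400 = 1.257.
L_Q/L_P = (R_Q/R_P)²(T_Q/T_P)⁴ = (1.50)²(1.257)⁴ = 5.620.
F_Q/F_P = (L_Q/L_P)/(d_Q/d_P)² = 5.620/(0.667)² = 12.63.

12.6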